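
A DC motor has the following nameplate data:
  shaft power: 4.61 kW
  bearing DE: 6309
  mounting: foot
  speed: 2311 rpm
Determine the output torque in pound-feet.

14 lb·ft

ω = 2π × 2311/60 = 242 rad/s
τ = P/ω = 4610/242 = 19.05 N·m
In lb·ft: 19.05/1.356 = 14 lb·ft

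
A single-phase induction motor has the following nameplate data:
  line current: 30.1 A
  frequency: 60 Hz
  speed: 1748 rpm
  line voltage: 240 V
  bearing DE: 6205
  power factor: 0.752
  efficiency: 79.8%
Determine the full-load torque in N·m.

23.7 N·m

P_in = V·I·cosφ = 240 × 30.1 × 0.752 = 5432 W
P_out = η·P_in = 0.798 × 5432 = 4335 W
n = 1748 rpm
ω = 2π×1748/60 = 183.1 rad/s
τ = P_out/ω = 4335/183.1 = 23.7 N·m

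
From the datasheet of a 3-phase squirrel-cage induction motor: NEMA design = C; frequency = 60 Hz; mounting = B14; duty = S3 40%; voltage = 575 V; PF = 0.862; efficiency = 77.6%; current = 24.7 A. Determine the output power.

P_in = √3·V·I·cosφ = 1.732 × 575 × 24.7 × 0.862 = 21204 W
P_out = η·P_in = 0.776 × 21204 = 16454 W

16.5 kW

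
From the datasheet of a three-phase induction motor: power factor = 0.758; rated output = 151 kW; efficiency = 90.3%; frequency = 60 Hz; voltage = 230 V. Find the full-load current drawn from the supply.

554 A

P_out = 151 kW = 151000 W
P_in = P_out / η = 151000 / 0.903 = 167220 W
I_L = P_in / (√3·V_L·cosφ) = 167220 / (1.732 × 230 × 0.758) = 554 A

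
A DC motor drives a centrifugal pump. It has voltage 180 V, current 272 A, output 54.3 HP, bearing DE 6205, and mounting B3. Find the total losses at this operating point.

8.45 kW

P_in = V·I = 180×272 = 48960 W
P_out = 54.3×746 = 40508 W
Losses = P_in − P_out = 48960 − 40508 = 8452 W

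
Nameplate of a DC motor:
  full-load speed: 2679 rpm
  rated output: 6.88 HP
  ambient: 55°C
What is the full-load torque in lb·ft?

P_out = 6.88 × 746 = 5132 W
ω = 2π × 2679/60 = 280.5 rad/s
τ = P_out/ω = 5132/280.5 = 18.3 N·m
In lb·ft: 18.3/1.356 = 13.5 lb·ft

13.5 lb·ft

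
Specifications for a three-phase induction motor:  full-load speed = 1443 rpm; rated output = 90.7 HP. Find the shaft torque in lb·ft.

330 lb·ft

P_out = 90.7 × 746 = 67662 W
ω = 2π × 1443/60 = 151.1 rad/s
τ = P_out/ω = 67662/151.1 = 447.8 N·m
In lb·ft: 447.8/1.356 = 330 lb·ft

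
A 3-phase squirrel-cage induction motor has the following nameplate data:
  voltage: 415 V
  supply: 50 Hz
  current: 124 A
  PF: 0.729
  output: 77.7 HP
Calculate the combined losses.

7.01 kW

P_in = √3·V·I·cosφ = 1.732×415×124×0.729 = 64975 W
P_out = 77.7×746 = 57964 W
Losses = P_in − P_out = 64975 − 57964 = 7011 W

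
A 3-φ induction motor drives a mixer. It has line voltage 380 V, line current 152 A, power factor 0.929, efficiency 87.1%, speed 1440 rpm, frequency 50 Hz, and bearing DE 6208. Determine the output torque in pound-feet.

396 lb·ft

P_in = √3·V·I·cosφ = 1.732 × 380 × 152 × 0.929 = 92937 W
P_out = η·P_in = 0.871 × 92937 = 80948 W
n = 1440 rpm
ω = 2π×1440/60 = 150.8 rad/s
τ = P_out/ω = 80948/150.8 = 536.8 N·m
In lb·ft: 536.8/1.356 = 396 lb·ft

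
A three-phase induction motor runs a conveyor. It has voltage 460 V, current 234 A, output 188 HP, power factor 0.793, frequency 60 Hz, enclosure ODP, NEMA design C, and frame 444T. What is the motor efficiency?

P_out = 188 × 746 = 140248 W
P_in = √3·V_L·I_L·cosφ = 1.732 × 460 × 234 × 0.793 = 147841 W
η = P_out / P_in = 140248 / 147841 = 0.949 = 94.9%

94.9 %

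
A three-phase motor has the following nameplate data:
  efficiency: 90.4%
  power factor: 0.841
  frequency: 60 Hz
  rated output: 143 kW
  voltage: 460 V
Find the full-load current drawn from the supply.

236 A

P_out = 143 kW = 143000 W
P_in = P_out / η = 143000 / 0.904 = 158186 W
I_L = P_in / (√3·V_L·cosφ) = 158186 / (1.732 × 460 × 0.841) = 236 A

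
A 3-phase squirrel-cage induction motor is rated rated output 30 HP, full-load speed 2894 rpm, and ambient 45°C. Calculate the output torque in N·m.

P_out = 30 × 746 = 22380 W
ω = 2π × 2894/60 = 303.1 rad/s
τ = P_out/ω = 22380/303.1 = 73.8 N·m

73.8 N·m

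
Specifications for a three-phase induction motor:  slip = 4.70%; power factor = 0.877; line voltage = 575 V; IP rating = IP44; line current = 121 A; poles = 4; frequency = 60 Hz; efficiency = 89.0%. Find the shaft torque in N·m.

P_in = √3·V·I·cosφ = 1.732 × 575 × 121 × 0.877 = 105682 W
P_out = η·P_in = 0.89 × 105682 = 94057 W
n_s = 120×60/4 = 1800 rpm; n = 1800×(1−0.047) = 1715 rpm
ω = 2π×1715/60 = 179.6 rad/s
τ = P_out/ω = 94057/179.6 = 524 N·m

524 N·m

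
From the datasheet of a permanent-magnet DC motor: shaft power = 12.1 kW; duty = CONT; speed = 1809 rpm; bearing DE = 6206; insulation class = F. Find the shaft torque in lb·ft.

47.1 lb·ft

ω = 2π × 1809/60 = 189.4 rad/s
τ = P/ω = 12100/189.4 = 63.89 N·m
In lb·ft: 63.89/1.356 = 47.1 lb·ft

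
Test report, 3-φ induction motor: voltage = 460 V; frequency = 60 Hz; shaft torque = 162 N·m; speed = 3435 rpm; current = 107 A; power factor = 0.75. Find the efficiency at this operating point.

ω = 2π × 3435/60 = 359.7 rad/s; P_out = τω = 162 × 359.7 = 58271 W
P_in = √3·V_L·I_L·cosφ = 1.732 × 460 × 107 × 0.75 = 63937 W
η = P_out / P_in = 58271 / 63937 = 0.911 = 91.1%

91.1 %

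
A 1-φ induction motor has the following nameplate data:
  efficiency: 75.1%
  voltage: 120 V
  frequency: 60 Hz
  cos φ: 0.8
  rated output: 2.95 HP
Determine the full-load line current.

30.5 A

P_out = 2.95 × 746 = 2201 W
P_in = P_out / η = 2201 / 0.751 = 2931 W
I = P_in / (V·cosφ) = 2931 / (120 × 0.8) = 30.5 A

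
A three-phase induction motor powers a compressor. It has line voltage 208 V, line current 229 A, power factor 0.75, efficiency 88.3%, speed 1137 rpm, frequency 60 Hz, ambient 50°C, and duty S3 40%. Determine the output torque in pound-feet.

338 lb·ft

P_in = √3·V·I·cosφ = 1.732 × 208 × 229 × 0.75 = 61874 W
P_out = η·P_in = 0.883 × 61874 = 54635 W
n = 1137 rpm
ω = 2π×1137/60 = 119.1 rad/s
τ = P_out/ω = 54635/119.1 = 458.7 N·m
In lb·ft: 458.7/1.356 = 338 lb·ft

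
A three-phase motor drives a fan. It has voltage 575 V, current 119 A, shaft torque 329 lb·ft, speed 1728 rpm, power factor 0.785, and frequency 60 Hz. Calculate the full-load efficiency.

τ = 329 lb·ft × 1.356 = 446.1 N·m
ω = 2π × 1728/60 = 181 rad/s; P_out = τω = 446.1 × 181 = 80744 W
P_in = √3·V_L·I_L·cosφ = 1.732 × 575 × 119 × 0.785 = 93032 W
η = P_out / P_in = 80744 / 93032 = 0.868 = 86.8%

86.8 %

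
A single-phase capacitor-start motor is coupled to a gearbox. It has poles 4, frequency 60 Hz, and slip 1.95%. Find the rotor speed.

1765 rpm

n_s = 120f/p = 120×60/4 = 1800 rpm
n = n_s(1 − s) = 1800 × (1 − 0.0195) = 1765 rpm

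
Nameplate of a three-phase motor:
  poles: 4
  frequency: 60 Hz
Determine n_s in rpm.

1800 rpm

n_s = 120f/p = 120×60/4 = 1800 rpm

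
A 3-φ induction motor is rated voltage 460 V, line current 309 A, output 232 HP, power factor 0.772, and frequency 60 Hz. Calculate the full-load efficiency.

P_out = 232 × 746 = 173072 W
P_in = √3·V_L·I_L·cosφ = 1.732 × 460 × 309 × 0.772 = 190056 W
η = P_out / P_in = 173072 / 190056 = 0.911 = 91.1%

91.1 %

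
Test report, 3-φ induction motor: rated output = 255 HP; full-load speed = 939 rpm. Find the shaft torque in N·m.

1930 N·m

P_out = 255 × 746 = 190230 W
ω = 2π × 939/60 = 98.33 rad/s
τ = P_out/ω = 190230/98.33 = 1930 N·m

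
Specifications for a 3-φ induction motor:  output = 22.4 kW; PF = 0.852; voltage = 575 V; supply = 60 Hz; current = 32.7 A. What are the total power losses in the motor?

P_in = √3·V·I·cosφ = 1.732×575×32.7×0.852 = 27746 W
P_out = 22400 W
Losses = P_in − P_out = 27746 − 22400 = 5346 W

5.35 kW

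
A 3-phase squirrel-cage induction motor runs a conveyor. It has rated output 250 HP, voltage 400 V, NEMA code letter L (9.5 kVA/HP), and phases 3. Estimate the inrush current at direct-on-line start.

S_LR = 9.5 × 250 = 2375 kVA
I_LR = S_LR/(√3·V_L) = 2375000/(1.732×400) = 3430 A

3430 A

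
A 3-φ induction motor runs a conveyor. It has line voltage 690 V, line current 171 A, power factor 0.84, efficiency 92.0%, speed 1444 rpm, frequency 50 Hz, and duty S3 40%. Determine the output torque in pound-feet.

P_in = √3·V·I·cosφ = 1.732 × 690 × 171 × 0.84 = 171661 W
P_out = η·P_in = 0.92 × 171661 = 157928 W
n = 1444 rpm
ω = 2π×1444/60 = 151.2 rad/s
τ = P_out/ω = 157928/151.2 = 1044 N·m
In lb·ft: 1044/1.356 = 770 lb·ft

770 lb·ft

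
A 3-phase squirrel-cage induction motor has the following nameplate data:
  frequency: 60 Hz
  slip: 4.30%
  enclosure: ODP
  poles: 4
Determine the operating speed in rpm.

1723 rpm

n_s = 120f/p = 120×60/4 = 1800 rpm
n = n_s(1 − s) = 1800 × (1 − 0.043) = 1723 rpm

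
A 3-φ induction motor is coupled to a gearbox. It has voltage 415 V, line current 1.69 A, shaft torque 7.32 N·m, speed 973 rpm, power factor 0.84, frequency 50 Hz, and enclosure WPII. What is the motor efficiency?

73.1 %

ω = 2π × 973/60 = 101.9 rad/s; P_out = τω = 7.32 × 101.9 = 746 W
P_in = √3·V_L·I_L·cosφ = 1.732 × 415 × 1.69 × 0.84 = 1020 W
η = P_out / P_in = 746 / 1020 = 0.731 = 73.1%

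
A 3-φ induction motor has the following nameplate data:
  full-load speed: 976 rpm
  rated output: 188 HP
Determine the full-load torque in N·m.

1370 N·m

P_out = 188 × 746 = 140248 W
ω = 2π × 976/60 = 102.2 rad/s
τ = P_out/ω = 140248/102.2 = 1370 N·m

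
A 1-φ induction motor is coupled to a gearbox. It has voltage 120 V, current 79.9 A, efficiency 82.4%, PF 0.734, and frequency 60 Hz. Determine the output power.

P_in = V·I·cosφ = 120 × 79.9 × 0.734 = 7038 W
P_out = η·P_in = 0.824 × 7038 = 5799 W

5.8 kW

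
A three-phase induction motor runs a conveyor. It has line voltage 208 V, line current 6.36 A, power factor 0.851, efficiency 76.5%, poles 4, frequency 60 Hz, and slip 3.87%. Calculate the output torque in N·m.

P_in = √3·V·I·cosφ = 1.732 × 208 × 6.36 × 0.851 = 1950 W
P_out = η·P_in = 0.765 × 1950 = 1492 W
n_s = 120×60/4 = 1800 rpm; n = 1800×(1−0.0387) = 1730 rpm
ω = 2π×1730/60 = 181.2 rad/s
τ = P_out/ω = 1492/181.2 = 8.23 N·m

8.23 N·m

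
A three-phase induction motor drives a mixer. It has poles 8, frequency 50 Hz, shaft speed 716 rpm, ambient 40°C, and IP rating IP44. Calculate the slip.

n_s = 120f/p = 120×50/8 = 750 rpm
s = (n_s − n)/n_s = (750 − 716)/750 = 0.0453

4.5 %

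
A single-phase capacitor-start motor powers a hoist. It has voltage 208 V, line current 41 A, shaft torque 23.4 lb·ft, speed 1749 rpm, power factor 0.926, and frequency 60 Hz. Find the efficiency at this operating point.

τ = 23.4 lb·ft × 1.356 = 31.73 N·m
ω = 2π × 1749/60 = 183.2 rad/s; P_out = τω = 31.73 × 183.2 = 5813 W
P_in = V·I·cosφ = 208 × 41 × 0.926 = 7897 W
η = P_out / P_in = 5813 / 7897 = 0.736 = 73.6%

73.6 %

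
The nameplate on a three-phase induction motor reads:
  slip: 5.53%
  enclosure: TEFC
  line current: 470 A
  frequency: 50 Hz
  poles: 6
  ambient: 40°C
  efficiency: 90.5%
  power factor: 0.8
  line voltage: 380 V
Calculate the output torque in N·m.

P_in = √3·V·I·cosφ = 1.732 × 380 × 470 × 0.8 = 247468 W
P_out = η·P_in = 0.905 × 247468 = 223959 W
n_s = 120×50/6 = 1000 rpm; n = 1000×(1−0.0553) = 945 rpm
ω = 2π×945/60 = 98.96 rad/s
τ = P_out/ω = 223959/98.96 = 2260 N·m

2260 N·m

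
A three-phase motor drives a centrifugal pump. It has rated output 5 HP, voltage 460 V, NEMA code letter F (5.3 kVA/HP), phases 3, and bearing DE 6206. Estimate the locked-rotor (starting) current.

S_LR = 5.3 × 5 = 26.5 kVA
I_LR = S_LR/(√3·V_L) = 26500/(1.732×460) = 33.3 A

33.3 A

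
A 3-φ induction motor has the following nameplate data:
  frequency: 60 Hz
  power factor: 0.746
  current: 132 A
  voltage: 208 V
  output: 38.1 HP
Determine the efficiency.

80.1 %

P_out = 38.1 × 746 = 28423 W
P_in = √3·V_L·I_L·cosφ = 1.732 × 208 × 132 × 0.746 = 35475 W
η = P_out / P_in = 28423 / 35475 = 0.801 = 80.1%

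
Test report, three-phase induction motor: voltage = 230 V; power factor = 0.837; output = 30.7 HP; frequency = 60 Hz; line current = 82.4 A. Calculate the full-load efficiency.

83.4 %

P_out = 30.7 × 746 = 22902 W
P_in = √3·V_L·I_L·cosφ = 1.732 × 230 × 82.4 × 0.837 = 27474 W
η = P_out / P_in = 22902 / 27474 = 0.834 = 83.4%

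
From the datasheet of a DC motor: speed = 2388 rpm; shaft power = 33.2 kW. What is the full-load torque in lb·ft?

97.9 lb·ft

ω = 2π × 2388/60 = 250.1 rad/s
τ = P/ω = 33200/250.1 = 132.7 N·m
In lb·ft: 132.7/1.356 = 97.9 lb·ft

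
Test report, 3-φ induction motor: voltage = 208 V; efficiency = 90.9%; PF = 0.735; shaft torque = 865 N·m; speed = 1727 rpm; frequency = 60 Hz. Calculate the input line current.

650 A

ω = 2π×1727/60 = 180.9 rad/s; P_out = τω = 865 × 180.9 = 156479 W
P_in = P_out / η = 156479 / 0.909 = 172144 W
I_L = P_in / (√3·V_L·cosφ) = 172144 / (1.732 × 208 × 0.735) = 650 A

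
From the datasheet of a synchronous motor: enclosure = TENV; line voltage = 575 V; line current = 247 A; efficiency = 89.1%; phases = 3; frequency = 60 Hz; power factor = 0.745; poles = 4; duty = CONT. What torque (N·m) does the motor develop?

P_in = √3·V·I·cosφ = 1.732 × 575 × 247 × 0.745 = 183261 W
P_out = η·P_in = 0.891 × 183261 = 163286 W
n = n_s = 120×60/4 = 1800 rpm (synchronous)
ω = 2π×1800/60 = 188.5 rad/s
τ = P_out/ω = 163286/188.5 = 866 N·m

866 N·m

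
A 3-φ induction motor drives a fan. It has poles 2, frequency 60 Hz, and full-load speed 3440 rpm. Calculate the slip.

4.4 %

n_s = 120f/p = 120×60/2 = 3600 rpm
s = (n_s − n)/n_s = (3600 − 3440)/3600 = 0.0444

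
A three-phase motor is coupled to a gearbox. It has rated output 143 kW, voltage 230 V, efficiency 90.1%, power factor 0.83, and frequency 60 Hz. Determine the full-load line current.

480 A

P_out = 143 kW = 143000 W
P_in = P_out / η = 143000 / 0.901 = 158713 W
I_L = P_in / (√3·V_L·cosφ) = 158713 / (1.732 × 230 × 0.83) = 480 A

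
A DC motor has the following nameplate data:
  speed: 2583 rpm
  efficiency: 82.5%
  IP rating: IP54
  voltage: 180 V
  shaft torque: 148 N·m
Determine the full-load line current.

270 A

ω = 2π×2583/60 = 270.5 rad/s; P_out = τω = 148 × 270.5 = 40034 W
P_in = P_out / η = 40034 / 0.825 = 48526 W
I = P_in / V = 48526 / 180 = 270 A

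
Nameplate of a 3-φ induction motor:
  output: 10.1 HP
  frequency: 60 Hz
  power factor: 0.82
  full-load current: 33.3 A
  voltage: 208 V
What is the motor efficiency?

P_out = 10.1 × 746 = 7535 W
P_in = √3·V_L·I_L·cosφ = 1.732 × 208 × 33.3 × 0.82 = 9837 W
η = P_out / P_in = 7535 / 9837 = 0.766 = 76.6%

76.6 %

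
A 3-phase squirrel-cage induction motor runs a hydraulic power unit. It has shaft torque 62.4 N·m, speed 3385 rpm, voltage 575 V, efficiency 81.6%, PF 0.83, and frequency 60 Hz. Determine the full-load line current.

ω = 2π×3385/60 = 354.5 rad/s; P_out = τω = 62.4 × 354.5 = 22121 W
P_in = P_out / η = 22121 / 0.816 = 27109 W
I_L = P_in / (√3·V_L·cosφ) = 27109 / (1.732 × 575 × 0.83) = 32.8 A

32.8 A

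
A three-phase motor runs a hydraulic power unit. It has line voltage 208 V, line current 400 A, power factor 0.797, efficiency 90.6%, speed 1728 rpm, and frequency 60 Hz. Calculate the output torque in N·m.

575 N·m

P_in = √3·V·I·cosφ = 1.732 × 208 × 400 × 0.797 = 114850 W
P_out = η·P_in = 0.906 × 114850 = 104054 W
n = 1728 rpm
ω = 2π×1728/60 = 181 rad/s
τ = P_out/ω = 104054/181 = 575 N·m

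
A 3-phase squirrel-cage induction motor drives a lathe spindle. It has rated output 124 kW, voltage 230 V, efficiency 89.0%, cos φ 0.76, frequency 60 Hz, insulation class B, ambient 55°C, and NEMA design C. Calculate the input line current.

460 A

P_out = 124 kW = 124000 W
P_in = P_out / η = 124000 / 0.890 = 139326 W
I_L = P_in / (√3·V_L·cosφ) = 139326 / (1.732 × 230 × 0.76) = 460 A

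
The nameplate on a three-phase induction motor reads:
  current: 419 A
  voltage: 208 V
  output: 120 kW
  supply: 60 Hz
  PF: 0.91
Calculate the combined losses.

P_in = √3·V·I·cosφ = 1.732×208×419×0.91 = 137362 W
P_out = 120000 W
Losses = P_in − P_out = 137362 − 120000 = 17362 W

17.4 kW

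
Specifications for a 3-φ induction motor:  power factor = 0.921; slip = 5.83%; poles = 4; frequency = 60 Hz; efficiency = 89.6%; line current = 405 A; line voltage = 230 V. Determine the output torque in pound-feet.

P_in = √3·V·I·cosφ = 1.732 × 230 × 405 × 0.921 = 148590 W
P_out = η·P_in = 0.896 × 148590 = 133137 W
n_s = 120×60/4 = 1800 rpm; n = 1800×(1−0.0583) = 1695 rpm
ω = 2π×1695/60 = 177.5 rad/s
τ = P_out/ω = 133137/177.5 = 750.1 N·m
In lb·ft: 750.1/1.356 = 553 lb·ft

553 lb·ft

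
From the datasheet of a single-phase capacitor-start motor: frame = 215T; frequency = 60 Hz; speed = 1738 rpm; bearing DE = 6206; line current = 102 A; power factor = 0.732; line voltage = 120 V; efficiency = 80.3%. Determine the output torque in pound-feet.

29.2 lb·ft

P_in = V·I·cosφ = 120 × 102 × 0.732 = 8960 W
P_out = η·P_in = 0.803 × 8960 = 7195 W
n = 1738 rpm
ω = 2π×1738/60 = 182 rad/s
τ = P_out/ω = 7195/182 = 39.53 N·m
In lb·ft: 39.53/1.356 = 29.2 lb·ft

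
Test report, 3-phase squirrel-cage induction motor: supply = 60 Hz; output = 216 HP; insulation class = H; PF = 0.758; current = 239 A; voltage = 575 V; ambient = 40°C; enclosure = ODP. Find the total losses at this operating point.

19.3 kW

P_in = √3·V·I·cosφ = 1.732×575×239×0.758 = 180419 W
P_out = 216×746 = 161136 W
Losses = P_in − P_out = 180419 − 161136 = 19283 W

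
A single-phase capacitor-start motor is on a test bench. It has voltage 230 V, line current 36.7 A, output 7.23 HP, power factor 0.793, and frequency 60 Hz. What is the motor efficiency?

P_out = 7.23 × 746 = 5394 W
P_in = V·I·cosφ = 230 × 36.7 × 0.793 = 6694 W
η = P_out / P_in = 5394 / 6694 = 0.806 = 80.6%

80.6 %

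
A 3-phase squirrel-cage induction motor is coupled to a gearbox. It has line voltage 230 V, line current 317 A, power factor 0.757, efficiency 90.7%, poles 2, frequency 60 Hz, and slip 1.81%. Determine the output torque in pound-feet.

P_in = √3·V·I·cosφ = 1.732 × 230 × 317 × 0.757 = 95594 W
P_out = η·P_in = 0.907 × 95594 = 86704 W
n_s = 120×60/2 = 3600 rpm; n = 3600×(1−0.0181) = 3535 rpm
ω = 2π×3535/60 = 370.2 rad/s
τ = P_out/ω = 86704/370.2 = 234.2 N·m
In lb·ft: 234.2/1.356 = 173 lb·ft

173 lb·ft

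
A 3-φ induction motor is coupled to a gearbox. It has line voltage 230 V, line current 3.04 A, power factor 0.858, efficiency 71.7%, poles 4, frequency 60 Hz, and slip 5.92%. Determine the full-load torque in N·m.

P_in = √3·V·I·cosφ = 1.732 × 230 × 3.04 × 0.858 = 1039 W
P_out = η·P_in = 0.717 × 1039 = 745 W
n_s = 120×60/4 = 1800 rpm; n = 1800×(1−0.0592) = 1693 rpm
ω = 2π×1693/60 = 177.3 rad/s
τ = P_out/ω = 745/177.3 = 4.2 N·m

4.2 N·m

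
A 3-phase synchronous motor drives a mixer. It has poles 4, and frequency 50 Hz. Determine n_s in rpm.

1500 rpm

n_s = 120f/p = 120×50/4 = 1500 rpm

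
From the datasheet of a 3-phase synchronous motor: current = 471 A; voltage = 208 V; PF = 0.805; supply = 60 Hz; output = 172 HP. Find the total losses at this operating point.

8.28 kW

P_in = √3·V·I·cosφ = 1.732×208×471×0.805 = 136593 W
P_out = 172×746 = 128312 W
Losses = P_in − P_out = 136593 − 128312 = 8281 W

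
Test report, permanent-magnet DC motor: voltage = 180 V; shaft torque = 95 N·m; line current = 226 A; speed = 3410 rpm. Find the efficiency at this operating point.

83.4 %

ω = 2π × 3410/60 = 357.1 rad/s; P_out = τω = 95 × 357.1 = 33925 W
P_in = V·I = 180 × 226 = 40680 W
η = P_out / P_in = 33925 / 40680 = 0.834 = 83.4%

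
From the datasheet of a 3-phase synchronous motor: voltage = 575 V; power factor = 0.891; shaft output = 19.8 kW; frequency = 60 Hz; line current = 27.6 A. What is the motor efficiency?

P_out = 19.8 kW = 19800 W
P_in = √3·V_L·I_L·cosφ = 1.732 × 575 × 27.6 × 0.891 = 24491 W
η = P_out / P_in = 19800 / 24491 = 0.808 = 80.8%

80.8 %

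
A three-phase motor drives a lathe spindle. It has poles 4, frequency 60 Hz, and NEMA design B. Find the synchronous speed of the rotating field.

1800 rpm

n_s = 120f/p = 120×60/4 = 1800 rpm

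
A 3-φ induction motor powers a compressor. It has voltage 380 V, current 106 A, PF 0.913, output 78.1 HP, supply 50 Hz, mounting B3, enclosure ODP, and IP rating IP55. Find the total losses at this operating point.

5430 W

P_in = √3·V·I·cosφ = 1.732×380×106×0.913 = 63695 W
P_out = 78.1×746 = 58263 W
Losses = P_in − P_out = 63695 − 58263 = 5432 W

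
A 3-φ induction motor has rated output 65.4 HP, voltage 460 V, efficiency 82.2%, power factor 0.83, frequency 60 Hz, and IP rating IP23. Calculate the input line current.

89.8 A

P_out = 65.4 × 746 = 48788 W
P_in = P_out / η = 48788 / 0.822 = 59353 W
I_L = P_in / (√3·V_L·cosφ) = 59353 / (1.732 × 460 × 0.83) = 89.8 A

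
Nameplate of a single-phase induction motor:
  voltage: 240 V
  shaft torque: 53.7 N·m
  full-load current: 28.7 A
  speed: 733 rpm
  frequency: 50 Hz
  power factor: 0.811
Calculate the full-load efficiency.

ω = 2π × 733/60 = 76.76 rad/s; P_out = τω = 53.7 × 76.76 = 4122 W
P_in = V·I·cosφ = 240 × 28.7 × 0.811 = 5586 W
η = P_out / P_in = 4122 / 5586 = 0.738 = 73.8%

73.8 %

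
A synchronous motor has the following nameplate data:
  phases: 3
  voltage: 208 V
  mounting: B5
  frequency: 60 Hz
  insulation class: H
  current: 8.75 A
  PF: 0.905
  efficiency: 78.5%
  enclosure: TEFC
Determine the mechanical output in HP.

P_in = √3·V·I·cosφ = 1.732 × 208 × 8.75 × 0.905 = 2853 W
P_out = η·P_in = 0.785 × 2853 = 2240 W
= 2240/746 = 3 HP

3 HP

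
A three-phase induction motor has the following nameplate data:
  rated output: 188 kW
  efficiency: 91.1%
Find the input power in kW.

P_out = 188000 W
P_in = P_out/η = 188000/0.911 = 206367 W = 206 kW

206 kW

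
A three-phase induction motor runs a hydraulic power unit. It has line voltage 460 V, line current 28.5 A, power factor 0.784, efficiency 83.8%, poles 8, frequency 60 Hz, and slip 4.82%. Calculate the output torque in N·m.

166 N·m

P_in = √3·V·I·cosφ = 1.732 × 460 × 28.5 × 0.784 = 17802 W
P_out = η·P_in = 0.838 × 17802 = 14918 W
n_s = 120×60/8 = 900 rpm; n = 900×(1−0.0482) = 857 rpm
ω = 2π×857/60 = 89.74 rad/s
τ = P_out/ω = 14918/89.74 = 166 N·m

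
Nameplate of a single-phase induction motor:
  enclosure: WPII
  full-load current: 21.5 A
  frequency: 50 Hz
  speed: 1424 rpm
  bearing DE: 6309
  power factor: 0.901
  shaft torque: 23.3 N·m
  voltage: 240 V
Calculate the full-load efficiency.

ω = 2π × 1424/60 = 149.1 rad/s; P_out = τω = 23.3 × 149.1 = 3474 W
P_in = V·I·cosφ = 240 × 21.5 × 0.901 = 4649 W
η = P_out / P_in = 3474 / 4649 = 0.747 = 74.7%

74.7 %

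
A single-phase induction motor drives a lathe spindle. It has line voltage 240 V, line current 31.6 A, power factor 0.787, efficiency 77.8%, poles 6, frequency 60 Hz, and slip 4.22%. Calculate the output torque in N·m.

38.6 N·m

P_in = V·I·cosφ = 240 × 31.6 × 0.787 = 5969 W
P_out = η·P_in = 0.778 × 5969 = 4644 W
n_s = 120×60/6 = 1200 rpm; n = 1200×(1−0.0422) = 1149 rpm
ω = 2π×1149/60 = 120.3 rad/s
τ = P_out/ω = 4644/120.3 = 38.6 N·m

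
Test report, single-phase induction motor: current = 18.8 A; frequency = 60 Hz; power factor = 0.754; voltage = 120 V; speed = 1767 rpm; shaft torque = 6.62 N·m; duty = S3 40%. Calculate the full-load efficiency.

ω = 2π × 1767/60 = 185 rad/s; P_out = τω = 6.62 × 185 = 1225 W
P_in = V·I·cosφ = 120 × 18.8 × 0.754 = 1701 W
η = P_out / P_in = 1225 / 1701 = 0.720 = 72.0%

72.0 %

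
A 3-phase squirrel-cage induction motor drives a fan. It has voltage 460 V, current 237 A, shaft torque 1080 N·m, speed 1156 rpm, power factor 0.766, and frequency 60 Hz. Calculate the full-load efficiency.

90.4 %

ω = 2π × 1156/60 = 121.1 rad/s; P_out = τω = 1080 × 121.1 = 130788 W
P_in = √3·V_L·I_L·cosφ = 1.732 × 460 × 237 × 0.766 = 144638 W
η = P_out / P_in = 130788 / 144638 = 0.904 = 90.4%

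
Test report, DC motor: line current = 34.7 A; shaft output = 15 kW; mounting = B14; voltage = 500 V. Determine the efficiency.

P_out = 15 kW = 15000 W
P_in = V·I = 500 × 34.7 = 17350 W
η = P_out / P_in = 15000 / 17350 = 0.865 = 86.5%

86.5 %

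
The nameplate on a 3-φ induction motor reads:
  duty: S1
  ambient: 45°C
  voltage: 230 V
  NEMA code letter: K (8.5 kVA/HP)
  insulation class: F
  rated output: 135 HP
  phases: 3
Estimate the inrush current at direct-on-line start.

S_LR = 8.5 × 135 = 1147.5 kVA
I_LR = S_LR/(√3·V_L) = 1147500/(1.732×230) = 2880 A

2880 A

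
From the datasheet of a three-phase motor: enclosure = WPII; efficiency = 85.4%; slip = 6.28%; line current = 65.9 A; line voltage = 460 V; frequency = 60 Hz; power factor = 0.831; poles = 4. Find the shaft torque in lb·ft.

P_in = √3·V·I·cosφ = 1.732 × 460 × 65.9 × 0.831 = 43631 W
P_out = η·P_in = 0.854 × 43631 = 37261 W
n_s = 120×60/4 = 1800 rpm; n = 1800×(1−0.0628) = 1687 rpm
ω = 2π×1687/60 = 176.7 rad/s
τ = P_out/ω = 37261/176.7 = 210.9 N·m
In lb·ft: 210.9/1.356 = 156 lb·ft

156 lb·ft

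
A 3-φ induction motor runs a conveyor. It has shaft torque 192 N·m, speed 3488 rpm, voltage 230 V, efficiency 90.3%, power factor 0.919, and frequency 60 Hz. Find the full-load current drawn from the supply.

212 A

ω = 2π×3488/60 = 365.3 rad/s; P_out = τω = 192 × 365.3 = 70138 W
P_in = P_out / η = 70138 / 0.903 = 77672 W
I_L = P_in / (√3·V_L·cosφ) = 77672 / (1.732 × 230 × 0.919) = 212 A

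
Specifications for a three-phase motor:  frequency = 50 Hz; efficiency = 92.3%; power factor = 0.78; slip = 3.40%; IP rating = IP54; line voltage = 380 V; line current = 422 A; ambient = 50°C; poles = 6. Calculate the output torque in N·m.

1980 N·m

P_in = √3·V·I·cosφ = 1.732 × 380 × 422 × 0.78 = 216640 W
P_out = η·P_in = 0.923 × 216640 = 199959 W
n_s = 120×50/6 = 1000 rpm; n = 1000×(1−0.034) = 966 rpm
ω = 2π×966/60 = 101.2 rad/s
τ = P_out/ω = 199959/101.2 = 1980 N·m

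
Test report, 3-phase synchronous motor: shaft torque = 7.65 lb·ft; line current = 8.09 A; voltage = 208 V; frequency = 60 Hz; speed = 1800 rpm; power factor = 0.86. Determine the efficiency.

τ = 7.65 lb·ft × 1.356 = 10.37 N·m
ω = 2π × 1800/60 = 188.5 rad/s; P_out = τω = 10.37 × 188.5 = 1955 W
P_in = √3·V_L·I_L·cosφ = 1.732 × 208 × 8.09 × 0.86 = 2506 W
η = P_out / P_in = 1955 / 2506 = 0.780 = 78.0%

78.0 %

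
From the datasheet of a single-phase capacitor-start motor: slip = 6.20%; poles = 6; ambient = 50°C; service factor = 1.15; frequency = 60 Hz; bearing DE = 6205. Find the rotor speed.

n_s = 120f/p = 120×60/6 = 1200 rpm
n = n_s(1 − s) = 1200 × (1 − 0.062) = 1126 rpm

1126 rpm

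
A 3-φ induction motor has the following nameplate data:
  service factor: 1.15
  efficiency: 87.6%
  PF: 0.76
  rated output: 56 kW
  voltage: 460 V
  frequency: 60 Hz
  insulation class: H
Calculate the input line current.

P_out = 56 kW = 56000 W
P_in = P_out / η = 56000 / 0.876 = 63927 W
I_L = P_in / (√3·V_L·cosφ) = 63927 / (1.732 × 460 × 0.76) = 106 A

106 A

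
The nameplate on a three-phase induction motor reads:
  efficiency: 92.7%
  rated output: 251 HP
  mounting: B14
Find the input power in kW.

202 kW

P_out = 251 × 746 = 187246 W
P_in = P_out/η = 187246/0.927 = 201991 W = 202 kW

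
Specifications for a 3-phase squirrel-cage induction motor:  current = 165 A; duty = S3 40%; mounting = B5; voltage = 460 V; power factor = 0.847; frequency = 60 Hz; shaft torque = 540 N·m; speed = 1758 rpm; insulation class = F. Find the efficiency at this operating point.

89.3 %

ω = 2π × 1758/60 = 184.1 rad/s; P_out = τω = 540 × 184.1 = 99414 W
P_in = √3·V_L·I_L·cosφ = 1.732 × 460 × 165 × 0.847 = 111346 W
η = P_out / P_in = 99414 / 111346 = 0.893 = 89.3%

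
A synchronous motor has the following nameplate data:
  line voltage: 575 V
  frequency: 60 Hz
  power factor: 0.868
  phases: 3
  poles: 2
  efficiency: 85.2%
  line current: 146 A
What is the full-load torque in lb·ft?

210 lb·ft

P_in = √3·V·I·cosφ = 1.732 × 575 × 146 × 0.868 = 126208 W
P_out = η·P_in = 0.852 × 126208 = 107529 W
n = n_s = 120×60/2 = 3600 rpm (synchronous)
ω = 2π×3600/60 = 377 rad/s
τ = P_out/ω = 107529/377 = 285.2 N·m
In lb·ft: 285.2/1.356 = 210 lb·ft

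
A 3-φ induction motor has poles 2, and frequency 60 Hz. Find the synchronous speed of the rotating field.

3600 rpm

n_s = 120f/p = 120×60/2 = 3600 rpm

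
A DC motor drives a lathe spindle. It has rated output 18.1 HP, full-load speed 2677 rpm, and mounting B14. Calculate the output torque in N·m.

48.2 N·m

P_out = 18.1 × 746 = 13503 W
ω = 2π × 2677/60 = 280.3 rad/s
τ = P_out/ω = 13503/280.3 = 48.2 N·m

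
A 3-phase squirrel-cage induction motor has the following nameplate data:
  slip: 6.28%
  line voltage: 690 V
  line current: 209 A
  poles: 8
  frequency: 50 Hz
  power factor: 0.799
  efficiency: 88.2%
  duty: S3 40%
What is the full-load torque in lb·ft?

1760 lb·ft

P_in = √3·V·I·cosφ = 1.732 × 690 × 209 × 0.799 = 199568 W
P_out = η·P_in = 0.882 × 199568 = 176019 W
n_s = 120×50/8 = 750 rpm; n = 750×(1−0.0628) = 703 rpm
ω = 2π×703/60 = 73.62 rad/s
τ = P_out/ω = 176019/73.62 = 2391 N·m
In lb·ft: 2391/1.356 = 1760 lb·ft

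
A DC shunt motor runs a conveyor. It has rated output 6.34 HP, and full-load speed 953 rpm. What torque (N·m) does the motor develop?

P_out = 6.34 × 746 = 4730 W
ω = 2π × 953/60 = 99.8 rad/s
τ = P_out/ω = 4730/99.8 = 47.4 N·m

47.4 N·m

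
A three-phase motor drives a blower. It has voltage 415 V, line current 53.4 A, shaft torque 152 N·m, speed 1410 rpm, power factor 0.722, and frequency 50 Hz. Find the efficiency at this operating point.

ω = 2π × 1410/60 = 147.7 rad/s; P_out = τω = 152 × 147.7 = 22450 W
P_in = √3·V_L·I_L·cosφ = 1.732 × 415 × 53.4 × 0.722 = 27712 W
η = P_out / P_in = 22450 / 27712 = 0.810 = 81.0%

81.0 %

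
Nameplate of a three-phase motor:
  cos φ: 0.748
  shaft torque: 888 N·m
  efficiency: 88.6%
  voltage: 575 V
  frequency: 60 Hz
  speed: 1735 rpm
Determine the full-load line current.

244 A

ω = 2π×1735/60 = 181.7 rad/s; P_out = τω = 888 × 181.7 = 161350 W
P_in = P_out / η = 161350 / 0.886 = 182111 W
I_L = P_in / (√3·V_L·cosφ) = 182111 / (1.732 × 575 × 0.748) = 244 A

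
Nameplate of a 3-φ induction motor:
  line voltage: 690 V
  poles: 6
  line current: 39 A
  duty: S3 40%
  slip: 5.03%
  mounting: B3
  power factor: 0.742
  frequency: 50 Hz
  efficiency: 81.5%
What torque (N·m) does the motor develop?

283 N·m

P_in = √3·V·I·cosφ = 1.732 × 690 × 39 × 0.742 = 34583 W
P_out = η·P_in = 0.815 × 34583 = 28185 W
n_s = 120×50/6 = 1000 rpm; n = 1000×(1−0.0503) = 950 rpm
ω = 2π×950/60 = 99.48 rad/s
τ = P_out/ω = 28185/99.48 = 283 N·m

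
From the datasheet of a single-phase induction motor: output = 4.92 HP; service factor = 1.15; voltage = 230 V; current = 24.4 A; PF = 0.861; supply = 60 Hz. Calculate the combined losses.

P_in = V·I·cosφ = 230×24.4×0.861 = 4832 W
P_out = 4.92×746 = 3670 W
Losses = P_in − P_out = 4832 − 3670 = 1162 W

1.16 kW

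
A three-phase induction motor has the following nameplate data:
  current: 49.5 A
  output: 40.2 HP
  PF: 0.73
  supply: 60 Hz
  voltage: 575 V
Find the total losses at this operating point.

6000 W

P_in = √3·V·I·cosφ = 1.732×575×49.5×0.73 = 35987 W
P_out = 40.2×746 = 29989 W
Losses = P_in − P_out = 35987 − 29989 = 5998 W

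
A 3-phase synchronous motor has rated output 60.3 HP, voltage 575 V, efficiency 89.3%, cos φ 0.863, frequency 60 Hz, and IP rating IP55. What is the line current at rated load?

P_out = 60.3 × 746 = 44984 W
P_in = P_out / η = 44984 / 0.893 = 50374 W
I_L = P_in / (√3·V_L·cosφ) = 50374 / (1.732 × 575 × 0.863) = 58.6 A

58.6 A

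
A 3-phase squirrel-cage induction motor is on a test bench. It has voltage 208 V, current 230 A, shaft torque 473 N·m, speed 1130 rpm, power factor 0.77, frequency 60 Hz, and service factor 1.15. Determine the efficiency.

ω = 2π × 1130/60 = 118.3 rad/s; P_out = τω = 473 × 118.3 = 55956 W
P_in = √3·V_L·I_L·cosφ = 1.732 × 208 × 230 × 0.77 = 63801 W
η = P_out / P_in = 55956 / 63801 = 0.877 = 87.7%

87.7 %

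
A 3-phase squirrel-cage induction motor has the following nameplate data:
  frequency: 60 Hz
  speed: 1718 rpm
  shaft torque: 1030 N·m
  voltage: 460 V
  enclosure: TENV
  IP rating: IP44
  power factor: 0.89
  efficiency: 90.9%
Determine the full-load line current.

287 A

ω = 2π×1718/60 = 179.9 rad/s; P_out = τω = 1030 × 179.9 = 185297 W
P_in = P_out / η = 185297 / 0.909 = 203847 W
I_L = P_in / (√3·V_L·cosφ) = 203847 / (1.732 × 460 × 0.89) = 287 A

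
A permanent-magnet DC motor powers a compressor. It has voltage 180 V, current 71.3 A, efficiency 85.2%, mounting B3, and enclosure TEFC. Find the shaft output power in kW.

10.9 kW

P_in = V·I = 180 × 71.3 = 12834 W
P_out = η·P_in = 0.852 × 12834 = 10935 W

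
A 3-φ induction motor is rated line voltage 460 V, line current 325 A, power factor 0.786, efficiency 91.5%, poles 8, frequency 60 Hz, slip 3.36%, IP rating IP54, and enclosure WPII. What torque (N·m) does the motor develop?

P_in = √3·V·I·cosφ = 1.732 × 460 × 325 × 0.786 = 203522 W
P_out = η·P_in = 0.915 × 203522 = 186223 W
n_s = 120×60/8 = 900 rpm; n = 900×(1−0.0336) = 870 rpm
ω = 2π×870/60 = 91.11 rad/s
τ = P_out/ω = 186223/91.11 = 2040 N·m

2040 N·m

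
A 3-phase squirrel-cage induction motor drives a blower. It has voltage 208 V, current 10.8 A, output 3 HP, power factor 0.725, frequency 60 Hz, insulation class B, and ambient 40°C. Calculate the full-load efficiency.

79.3 %

P_out = 3 × 746 = 2238 W
P_in = √3·V_L·I_L·cosφ = 1.732 × 208 × 10.8 × 0.725 = 2821 W
η = P_out / P_in = 2238 / 2821 = 0.793 = 79.3%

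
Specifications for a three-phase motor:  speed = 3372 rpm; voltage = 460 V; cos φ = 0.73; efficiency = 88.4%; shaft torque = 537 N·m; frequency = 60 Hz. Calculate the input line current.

369 A

ω = 2π×3372/60 = 353.1 rad/s; P_out = τω = 537 × 353.1 = 189615 W
P_in = P_out / η = 189615 / 0.884 = 214497 W
I_L = P_in / (√3·V_L·cosφ) = 214497 / (1.732 × 460 × 0.73) = 369 A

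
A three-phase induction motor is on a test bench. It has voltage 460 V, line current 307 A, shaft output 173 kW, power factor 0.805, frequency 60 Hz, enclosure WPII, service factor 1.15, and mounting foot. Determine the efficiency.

87.9 %

P_out = 173 kW = 173000 W
P_in = √3·V_L·I_L·cosφ = 1.732 × 460 × 307 × 0.805 = 196897 W
η = P_out / P_in = 173000 / 196897 = 0.879 = 87.9%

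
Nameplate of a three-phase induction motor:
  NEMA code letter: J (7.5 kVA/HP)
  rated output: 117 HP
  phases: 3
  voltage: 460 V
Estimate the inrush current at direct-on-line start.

S_LR = 7.5 × 117 = 877.5 kVA
I_LR = S_LR/(√3·V_L) = 877500/(1.732×460) = 1100 A

1100 A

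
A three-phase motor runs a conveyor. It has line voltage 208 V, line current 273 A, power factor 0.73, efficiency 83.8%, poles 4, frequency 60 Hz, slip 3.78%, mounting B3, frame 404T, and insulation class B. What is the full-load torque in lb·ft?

P_in = √3·V·I·cosφ = 1.732 × 208 × 273 × 0.73 = 71795 W
P_out = η·P_in = 0.838 × 71795 = 60164 W
n_s = 120×60/4 = 1800 rpm; n = 1800×(1−0.0378) = 1732 rpm
ω = 2π×1732/60 = 181.4 rad/s
τ = P_out/ω = 60164/181.4 = 331.7 N·m
In lb·ft: 331.7/1.356 = 245 lb·ft

245 lb·ft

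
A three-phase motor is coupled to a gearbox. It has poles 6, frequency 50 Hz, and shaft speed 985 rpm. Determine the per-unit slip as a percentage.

1.50 %

n_s = 120f/p = 120×50/6 = 1000 rpm
s = (n_s − n)/n_s = (1000 − 985)/1000 = 0.0150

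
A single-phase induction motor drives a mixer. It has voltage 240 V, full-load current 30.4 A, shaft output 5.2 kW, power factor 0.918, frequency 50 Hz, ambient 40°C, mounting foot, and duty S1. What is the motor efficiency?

P_out = 5.2 kW = 5200 W
P_in = V·I·cosφ = 240 × 30.4 × 0.918 = 6698 W
η = P_out / P_in = 5200 / 6698 = 0.776 = 77.6%

77.6 %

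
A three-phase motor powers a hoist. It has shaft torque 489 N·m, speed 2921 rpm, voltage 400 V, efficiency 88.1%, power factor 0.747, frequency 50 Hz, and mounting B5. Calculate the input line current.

ω = 2π×2921/60 = 305.9 rad/s; P_out = τω = 489 × 305.9 = 149585 W
P_in = P_out / η = 149585 / 0.881 = 169790 W
I_L = P_in / (√3·V_L·cosφ) = 169790 / (1.732 × 400 × 0.747) = 328 A

328 A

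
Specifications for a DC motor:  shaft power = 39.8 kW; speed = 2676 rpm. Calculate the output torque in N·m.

142 N·m

ω = 2π × 2676/60 = 280.2 rad/s
τ = P/ω = 39800/280.2 = 142 N·m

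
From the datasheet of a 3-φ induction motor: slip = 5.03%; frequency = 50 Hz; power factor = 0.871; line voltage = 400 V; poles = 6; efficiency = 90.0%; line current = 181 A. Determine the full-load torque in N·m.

P_in = √3·V·I·cosφ = 1.732 × 400 × 181 × 0.871 = 109221 W
P_out = η·P_in = 0.9 × 109221 = 98299 W
n_s = 120×50/6 = 1000 rpm; n = 1000×(1−0.0503) = 950 rpm
ω = 2π×950/60 = 99.48 rad/s
τ = P_out/ω = 98299/99.48 = 988 N·m

988 N·m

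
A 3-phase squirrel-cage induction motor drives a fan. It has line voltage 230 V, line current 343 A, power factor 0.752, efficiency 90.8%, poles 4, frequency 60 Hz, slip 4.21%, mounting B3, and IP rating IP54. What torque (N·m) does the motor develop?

P_in = √3·V·I·cosφ = 1.732 × 230 × 343 × 0.752 = 102751 W
P_out = η·P_in = 0.908 × 102751 = 93298 W
n_s = 120×60/4 = 1800 rpm; n = 1800×(1−0.0421) = 1724 rpm
ω = 2π×1724/60 = 180.5 rad/s
τ = P_out/ω = 93298/180.5 = 517 N·m

517 N·m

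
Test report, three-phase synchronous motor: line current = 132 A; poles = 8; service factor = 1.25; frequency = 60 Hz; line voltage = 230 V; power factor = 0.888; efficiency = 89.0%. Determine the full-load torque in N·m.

441 N·m

P_in = √3·V·I·cosφ = 1.732 × 230 × 132 × 0.888 = 46694 W
P_out = η·P_in = 0.89 × 46694 = 41558 W
n = n_s = 120×60/8 = 900 rpm (synchronous)
ω = 2π×900/60 = 94.25 rad/s
τ = P_out/ω = 41558/94.25 = 441 N·m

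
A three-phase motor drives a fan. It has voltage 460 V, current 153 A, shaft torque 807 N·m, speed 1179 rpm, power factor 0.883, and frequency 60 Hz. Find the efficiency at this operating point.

92.6 %

ω = 2π × 1179/60 = 123.5 rad/s; P_out = τω = 807 × 123.5 = 99665 W
P_in = √3·V_L·I_L·cosφ = 1.732 × 460 × 153 × 0.883 = 107636 W
η = P_out / P_in = 99665 / 107636 = 0.926 = 92.6%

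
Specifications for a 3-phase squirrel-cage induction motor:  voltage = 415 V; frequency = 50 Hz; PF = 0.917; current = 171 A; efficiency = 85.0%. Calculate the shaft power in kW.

P_in = √3·V·I·cosφ = 1.732 × 415 × 171 × 0.917 = 112710 W
P_out = η·P_in = 0.85 × 112710 = 95804 W

95.8 kW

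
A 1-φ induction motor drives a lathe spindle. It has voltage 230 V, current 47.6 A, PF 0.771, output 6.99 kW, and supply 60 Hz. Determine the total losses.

1450 W

P_in = V·I·cosφ = 230×47.6×0.771 = 8441 W
P_out = 6990 W
Losses = P_in − P_out = 8441 − 6990 = 1451 W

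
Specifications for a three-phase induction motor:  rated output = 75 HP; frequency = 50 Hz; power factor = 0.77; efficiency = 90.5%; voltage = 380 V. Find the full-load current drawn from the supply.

P_out = 75 × 746 = 55950 W
P_in = P_out / η = 55950 / 0.905 = 61823 W
I_L = P_in / (√3·V_L·cosφ) = 61823 / (1.732 × 380 × 0.77) = 122 A

122 A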